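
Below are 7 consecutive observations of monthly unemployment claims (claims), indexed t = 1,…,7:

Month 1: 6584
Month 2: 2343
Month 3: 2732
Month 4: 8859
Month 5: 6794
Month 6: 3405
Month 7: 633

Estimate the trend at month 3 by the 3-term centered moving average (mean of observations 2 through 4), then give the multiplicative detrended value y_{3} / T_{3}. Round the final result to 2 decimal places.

0.59

Trend T_3 = (2343 + 2732 + 8859) / 3 = 13934/3 = 4644.6667
Ratio to trend: 2732 / 4644.6667 = 0.59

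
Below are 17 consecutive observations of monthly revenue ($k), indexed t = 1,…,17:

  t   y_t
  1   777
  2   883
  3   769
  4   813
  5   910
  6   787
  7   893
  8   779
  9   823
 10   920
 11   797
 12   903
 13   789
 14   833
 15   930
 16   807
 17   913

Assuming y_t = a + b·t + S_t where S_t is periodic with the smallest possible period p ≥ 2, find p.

First differences y_{t+1} − y_t: 106, -114, 44, 97, -123, 106, -114, 44, 97, -123, 106, -114, …
The difference pattern repeats every 5 terms and not for any smaller step, so p = 5.

5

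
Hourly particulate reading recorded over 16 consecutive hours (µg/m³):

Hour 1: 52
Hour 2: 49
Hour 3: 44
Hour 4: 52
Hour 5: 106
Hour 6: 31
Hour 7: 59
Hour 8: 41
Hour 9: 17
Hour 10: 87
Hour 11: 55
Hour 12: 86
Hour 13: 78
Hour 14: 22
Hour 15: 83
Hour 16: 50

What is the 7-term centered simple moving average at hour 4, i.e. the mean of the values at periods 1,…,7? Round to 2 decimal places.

56.14

Sum of periods 1–7: 52 + 49 + 44 + 52 + 106 + 31 + 59 = 393
Divide by 7: 393 / 7 = 56.14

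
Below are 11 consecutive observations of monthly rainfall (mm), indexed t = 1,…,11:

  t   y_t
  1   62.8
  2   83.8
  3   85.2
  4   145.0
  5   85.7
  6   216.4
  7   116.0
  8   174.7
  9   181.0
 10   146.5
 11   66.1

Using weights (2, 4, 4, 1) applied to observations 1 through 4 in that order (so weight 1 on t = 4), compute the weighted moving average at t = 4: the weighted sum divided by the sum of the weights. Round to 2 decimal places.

Weighted sum: 2·62.8 + 4·83.8 + 4·85.2 + 1·145.0 = 125.6 + 335.2 + 340.8 + 145.0 = 946.6
Weight total: 2 + 4 + 4 + 1 = 11
WMA = 946.6 / 11 = 86.05

86.05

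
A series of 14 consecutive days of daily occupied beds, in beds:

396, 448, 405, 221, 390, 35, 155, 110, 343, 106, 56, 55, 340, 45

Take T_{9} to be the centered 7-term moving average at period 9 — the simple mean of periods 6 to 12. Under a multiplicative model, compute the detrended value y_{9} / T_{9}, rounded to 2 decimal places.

2.79

Trend T_9 = (35 + 155 + 110 + 343 + 106 + 56 + 55) / 7 = 860/7 = 122.8571
Ratio to trend: 343 / 122.8571 = 2.79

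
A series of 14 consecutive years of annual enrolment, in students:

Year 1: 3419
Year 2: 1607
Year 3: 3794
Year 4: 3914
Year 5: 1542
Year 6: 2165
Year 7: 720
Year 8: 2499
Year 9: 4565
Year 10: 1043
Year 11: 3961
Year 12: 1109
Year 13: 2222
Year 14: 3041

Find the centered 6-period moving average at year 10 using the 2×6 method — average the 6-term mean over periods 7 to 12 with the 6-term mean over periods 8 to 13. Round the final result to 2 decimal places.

Sum over 7–12: 720 + 2499 + 4565 + 1043 + 3961 + 1109 = 13897
Sum over 8–13: 2499 + 4565 + 1043 + 3961 + 1109 + 2222 = 15399
CMA at t=10 = (13897 + 15399) / (2·6) = 29296 / 12 = 2441.33

2441.33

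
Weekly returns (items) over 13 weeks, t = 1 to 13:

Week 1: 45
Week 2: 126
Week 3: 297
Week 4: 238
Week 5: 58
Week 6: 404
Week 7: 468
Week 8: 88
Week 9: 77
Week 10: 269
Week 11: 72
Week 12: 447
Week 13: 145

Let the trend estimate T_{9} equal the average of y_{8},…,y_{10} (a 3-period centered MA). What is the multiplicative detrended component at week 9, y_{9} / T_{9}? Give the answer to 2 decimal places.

0.53

Trend T_9 = (88 + 77 + 269) / 3 = 434/3 = 144.6667
Ratio to trend: 77 / 144.6667 = 0.53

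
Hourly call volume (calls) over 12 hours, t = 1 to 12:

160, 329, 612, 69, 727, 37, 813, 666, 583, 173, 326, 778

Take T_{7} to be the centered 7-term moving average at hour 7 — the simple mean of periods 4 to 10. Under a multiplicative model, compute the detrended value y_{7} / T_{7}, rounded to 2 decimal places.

1.85

Trend T_7 = (69 + 727 + 37 + 813 + 666 + 583 + 173) / 7 = 3068/7 = 438.2857
Ratio to trend: 813 / 438.2857 = 1.85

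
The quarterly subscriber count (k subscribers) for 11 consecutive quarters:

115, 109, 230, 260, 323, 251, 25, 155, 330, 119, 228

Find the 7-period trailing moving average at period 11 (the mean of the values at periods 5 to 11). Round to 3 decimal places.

Sum of periods 5–11: 323 + 251 + 25 + 155 + 330 + 119 + 228 = 1431
Divide by 7: 1431 / 7 = 204.429

204.429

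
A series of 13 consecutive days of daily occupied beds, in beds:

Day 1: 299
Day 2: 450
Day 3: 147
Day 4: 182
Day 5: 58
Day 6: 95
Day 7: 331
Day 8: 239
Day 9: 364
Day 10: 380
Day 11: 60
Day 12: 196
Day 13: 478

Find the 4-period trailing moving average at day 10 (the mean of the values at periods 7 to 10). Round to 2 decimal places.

328.50

Sum of periods 7–10: 331 + 239 + 364 + 380 = 1314
Divide by 4: 1314 / 4 = 328.50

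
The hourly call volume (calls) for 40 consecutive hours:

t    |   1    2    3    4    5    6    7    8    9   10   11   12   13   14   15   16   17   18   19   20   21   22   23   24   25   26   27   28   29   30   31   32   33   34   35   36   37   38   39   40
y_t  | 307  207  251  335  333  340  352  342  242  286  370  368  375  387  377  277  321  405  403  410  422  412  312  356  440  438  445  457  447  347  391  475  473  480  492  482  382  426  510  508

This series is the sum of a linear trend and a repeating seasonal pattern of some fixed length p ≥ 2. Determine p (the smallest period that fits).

7

First differences y_{t+1} − y_t: -100, 44, 84, -2, 7, 12, -10, -100, 44, 84, -2, 7, 12, -10, -100, 44, …
The difference pattern repeats every 7 terms and not for any smaller step, so p = 7.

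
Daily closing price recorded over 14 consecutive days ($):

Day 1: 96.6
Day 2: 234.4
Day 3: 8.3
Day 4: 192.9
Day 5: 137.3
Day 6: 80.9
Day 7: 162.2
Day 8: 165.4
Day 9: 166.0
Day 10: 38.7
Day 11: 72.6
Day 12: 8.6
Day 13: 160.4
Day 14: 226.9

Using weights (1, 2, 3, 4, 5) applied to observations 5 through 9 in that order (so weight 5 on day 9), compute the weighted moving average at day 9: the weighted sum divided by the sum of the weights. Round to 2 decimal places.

151.82

Weighted sum: 1·137.3 + 2·80.9 + 3·162.2 + 4·165.4 + 5·166.0 = 137.3 + 161.8 + 486.6 + 661.6 + 830.0 = 2277.3
Weight total: 1 + 2 + 3 + 4 + 5 = 15
WMA = 2277.3 / 15 = 151.82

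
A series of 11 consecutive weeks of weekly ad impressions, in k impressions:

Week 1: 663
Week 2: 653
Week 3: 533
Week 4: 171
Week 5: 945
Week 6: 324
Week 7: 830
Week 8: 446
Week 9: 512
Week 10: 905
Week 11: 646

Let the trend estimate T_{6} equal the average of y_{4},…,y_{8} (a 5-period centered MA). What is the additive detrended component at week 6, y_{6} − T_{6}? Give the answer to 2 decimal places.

-219.20

Trend T_6 = (171 + 945 + 324 + 830 + 446) / 5 = 2716/5 = 543.2000
Detrended value: 324 − 543.2000 = -219.20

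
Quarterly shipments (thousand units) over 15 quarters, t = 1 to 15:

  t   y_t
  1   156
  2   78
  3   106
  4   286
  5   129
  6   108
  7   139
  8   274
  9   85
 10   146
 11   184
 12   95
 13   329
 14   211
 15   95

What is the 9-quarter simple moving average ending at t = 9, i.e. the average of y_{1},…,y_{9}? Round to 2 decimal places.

151.22

Sum of periods 1–9: 156 + 78 + 106 + 286 + 129 + 108 + 139 + 274 + 85 = 1361
Divide by 9: 1361 / 9 = 151.22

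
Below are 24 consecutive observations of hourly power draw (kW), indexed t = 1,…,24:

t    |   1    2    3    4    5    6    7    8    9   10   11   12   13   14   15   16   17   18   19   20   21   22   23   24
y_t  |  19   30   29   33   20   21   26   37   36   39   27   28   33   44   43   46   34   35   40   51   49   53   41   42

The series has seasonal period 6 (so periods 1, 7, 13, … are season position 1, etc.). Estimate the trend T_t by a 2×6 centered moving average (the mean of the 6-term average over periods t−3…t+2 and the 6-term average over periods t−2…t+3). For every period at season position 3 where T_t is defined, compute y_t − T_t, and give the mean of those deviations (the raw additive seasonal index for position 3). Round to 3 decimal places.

Season position 3 occurs at t = 9, 15, 21 (where T_t is defined).
t=9: T_9 = 31.58333; y_9 − T_9 = 36 − 31.58333 = 4.41667
t=15: T_15 = 38.58333; y_15 − T_15 = 43 − 38.58333 = 4.41667
t=21: T_21 = 45.41667; y_21 − T_21 = 49 − 45.41667 = 3.58333
Mean deviation: (4.41667 + 4.41667 + 3.58333) / 3 = 4.139

4.139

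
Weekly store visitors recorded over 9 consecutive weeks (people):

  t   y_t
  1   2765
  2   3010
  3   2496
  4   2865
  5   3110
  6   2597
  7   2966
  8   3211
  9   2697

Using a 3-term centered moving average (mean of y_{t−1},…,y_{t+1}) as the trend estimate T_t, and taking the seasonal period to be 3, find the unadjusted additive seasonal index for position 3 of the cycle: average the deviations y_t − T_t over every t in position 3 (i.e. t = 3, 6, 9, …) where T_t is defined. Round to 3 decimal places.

-294.167

Season position 3 occurs at t = 3, 6 (where T_t is defined).
t=3: T_3 = 2790.33333; y_3 − T_3 = 2496 − 2790.33333 = -294.33333
t=6: T_6 = 2891.00000; y_6 − T_6 = 2597 − 2891.00000 = -294.00000
Mean deviation: (-294.33333 + -294.00000) / 2 = -294.167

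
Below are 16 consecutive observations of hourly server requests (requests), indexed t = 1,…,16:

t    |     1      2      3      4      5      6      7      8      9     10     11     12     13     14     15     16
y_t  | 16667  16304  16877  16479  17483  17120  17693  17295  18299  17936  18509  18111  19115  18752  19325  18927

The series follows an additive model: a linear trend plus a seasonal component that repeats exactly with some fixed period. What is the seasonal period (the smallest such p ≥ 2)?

First differences y_{t+1} − y_t: -363, 573, -398, 1004, -363, 573, -398, 1004, -363, 573, …
The difference pattern repeats every 4 terms and not for any smaller step, so p = 4.

4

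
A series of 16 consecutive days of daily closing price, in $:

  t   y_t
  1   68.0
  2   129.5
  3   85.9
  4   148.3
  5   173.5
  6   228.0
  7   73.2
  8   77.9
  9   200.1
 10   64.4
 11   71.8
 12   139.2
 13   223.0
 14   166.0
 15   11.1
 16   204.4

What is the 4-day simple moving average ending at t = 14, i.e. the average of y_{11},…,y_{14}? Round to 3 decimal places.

Sum of periods 11–14: 71.8 + 139.2 + 223.0 + 166.0 = 600.0
Divide by 4: 600.0 / 4 = 150.000

150.000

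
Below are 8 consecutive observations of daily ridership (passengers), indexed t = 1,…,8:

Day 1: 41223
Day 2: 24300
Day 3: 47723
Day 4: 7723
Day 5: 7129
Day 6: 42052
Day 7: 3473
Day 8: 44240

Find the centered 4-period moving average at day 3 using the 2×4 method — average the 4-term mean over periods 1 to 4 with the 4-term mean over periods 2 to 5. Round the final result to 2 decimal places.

25980.50

Sum over 1–4: 41223 + 24300 + 47723 + 7723 = 120969
Sum over 2–5: 24300 + 47723 + 7723 + 7129 = 86875
CMA at t=3 = (120969 + 86875) / (2·4) = 207844 / 8 = 25980.50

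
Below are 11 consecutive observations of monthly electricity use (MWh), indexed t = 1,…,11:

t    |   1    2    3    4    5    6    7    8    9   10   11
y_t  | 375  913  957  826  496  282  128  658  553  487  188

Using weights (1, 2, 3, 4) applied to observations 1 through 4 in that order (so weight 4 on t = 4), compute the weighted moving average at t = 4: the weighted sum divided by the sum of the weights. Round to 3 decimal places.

Weighted sum: 1·375 + 2·913 + 3·957 + 4·826 = 375 + 1826 + 2871 + 3304 = 8376
Weight total: 1 + 2 + 3 + 4 = 10
WMA = 8376 / 10 = 837.600

837.600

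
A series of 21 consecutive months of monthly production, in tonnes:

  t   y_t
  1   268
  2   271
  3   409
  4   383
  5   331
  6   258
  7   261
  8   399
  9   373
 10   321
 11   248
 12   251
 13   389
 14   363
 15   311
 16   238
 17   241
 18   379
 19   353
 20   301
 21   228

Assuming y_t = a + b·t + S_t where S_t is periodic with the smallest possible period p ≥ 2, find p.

5

First differences y_{t+1} − y_t: 3, 138, -26, -52, -73, 3, 138, -26, -52, -73, 3, 138, …
The difference pattern repeats every 5 terms and not for any smaller step, so p = 5.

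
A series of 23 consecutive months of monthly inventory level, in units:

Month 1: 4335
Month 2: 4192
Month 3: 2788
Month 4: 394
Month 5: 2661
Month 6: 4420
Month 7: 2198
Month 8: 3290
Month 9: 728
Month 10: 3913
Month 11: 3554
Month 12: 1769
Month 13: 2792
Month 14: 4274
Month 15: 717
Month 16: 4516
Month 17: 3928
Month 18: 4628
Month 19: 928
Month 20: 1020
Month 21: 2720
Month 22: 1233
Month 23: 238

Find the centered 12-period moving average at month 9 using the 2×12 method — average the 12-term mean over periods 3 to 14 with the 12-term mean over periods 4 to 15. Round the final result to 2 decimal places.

2645.46

Sum over 3–14: 2788 + 394 + 2661 + 4420 + 2198 + 3290 + 728 + 3913 + 3554 + 1769 + 2792 + 4274 = 32781
Sum over 4–15: 394 + 2661 + 4420 + 2198 + 3290 + 728 + 3913 + 3554 + 1769 + 2792 + 4274 + 717 = 30710
CMA at t=9 = (32781 + 30710) / (2·12) = 63491 / 24 = 2645.46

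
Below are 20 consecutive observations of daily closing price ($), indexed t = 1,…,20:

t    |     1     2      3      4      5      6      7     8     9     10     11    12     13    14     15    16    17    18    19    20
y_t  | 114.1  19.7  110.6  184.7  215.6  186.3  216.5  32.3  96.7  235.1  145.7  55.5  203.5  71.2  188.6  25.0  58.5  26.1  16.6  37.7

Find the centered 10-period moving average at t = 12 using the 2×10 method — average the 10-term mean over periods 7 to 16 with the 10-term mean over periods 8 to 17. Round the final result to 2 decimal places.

119.11

Sum over 7–16: 216.5 + 32.3 + 96.7 + 235.1 + 145.7 + 55.5 + 203.5 + 71.2 + 188.6 + 25.0 = 1270.1
Sum over 8–17: 32.3 + 96.7 + 235.1 + 145.7 + 55.5 + 203.5 + 71.2 + 188.6 + 25.0 + 58.5 = 1112.1
CMA at t=12 = (1270.1 + 1112.1) / (2·10) = 2382.2 / 20 = 119.11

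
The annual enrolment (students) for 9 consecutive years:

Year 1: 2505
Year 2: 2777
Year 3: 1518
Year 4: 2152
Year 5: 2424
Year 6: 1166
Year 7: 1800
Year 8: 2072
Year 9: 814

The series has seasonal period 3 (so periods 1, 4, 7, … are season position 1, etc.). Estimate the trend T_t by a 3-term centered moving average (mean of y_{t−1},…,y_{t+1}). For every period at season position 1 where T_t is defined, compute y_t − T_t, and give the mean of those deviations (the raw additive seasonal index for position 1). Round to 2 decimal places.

Season position 1 occurs at t = 4, 7 (where T_t is defined).
t=4: T_4 = 2031.3333; y_4 − T_4 = 2152 − 2031.3333 = 120.6667
t=7: T_7 = 1679.3333; y_7 − T_7 = 1800 − 1679.3333 = 120.6667
Mean deviation: (120.6667 + 120.6667) / 2 = 120.67

120.67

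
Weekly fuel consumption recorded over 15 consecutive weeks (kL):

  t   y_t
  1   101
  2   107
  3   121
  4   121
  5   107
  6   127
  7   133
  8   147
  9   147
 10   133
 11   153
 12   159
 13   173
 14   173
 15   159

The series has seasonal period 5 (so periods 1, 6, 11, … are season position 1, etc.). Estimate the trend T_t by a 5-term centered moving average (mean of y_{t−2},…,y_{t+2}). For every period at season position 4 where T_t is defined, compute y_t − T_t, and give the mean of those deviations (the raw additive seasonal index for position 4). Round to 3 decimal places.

Season position 4 occurs at t = 4, 9 (where T_t is defined).
t=4: T_4 = 116.60000; y_4 − T_4 = 121 − 116.60000 = 4.40000
t=9: T_9 = 142.60000; y_9 − T_9 = 147 − 142.60000 = 4.40000
Mean deviation: (4.40000 + 4.40000) / 2 = 4.400

4.400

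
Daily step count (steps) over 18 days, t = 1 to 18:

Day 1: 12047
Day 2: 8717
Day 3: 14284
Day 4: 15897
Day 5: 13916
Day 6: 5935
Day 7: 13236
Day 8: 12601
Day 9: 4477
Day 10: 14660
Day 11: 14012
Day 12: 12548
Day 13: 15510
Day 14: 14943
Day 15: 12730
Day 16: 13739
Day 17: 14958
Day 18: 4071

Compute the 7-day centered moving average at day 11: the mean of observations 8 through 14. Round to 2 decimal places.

12678.71

Sum of periods 8–14: 12601 + 4477 + 14660 + 14012 + 12548 + 15510 + 14943 = 88751
Divide by 7: 88751 / 7 = 12678.71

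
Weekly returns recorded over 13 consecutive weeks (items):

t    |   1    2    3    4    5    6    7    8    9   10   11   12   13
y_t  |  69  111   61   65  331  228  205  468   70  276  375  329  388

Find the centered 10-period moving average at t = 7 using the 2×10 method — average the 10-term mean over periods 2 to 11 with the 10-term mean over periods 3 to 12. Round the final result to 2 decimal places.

229.90

Sum over 2–11: 111 + 61 + 65 + 331 + 228 + 205 + 468 + 70 + 276 + 375 = 2190
Sum over 3–12: 61 + 65 + 331 + 228 + 205 + 468 + 70 + 276 + 375 + 329 = 2408
CMA at t=7 = (2190 + 2408) / (2·10) = 4598 / 20 = 229.90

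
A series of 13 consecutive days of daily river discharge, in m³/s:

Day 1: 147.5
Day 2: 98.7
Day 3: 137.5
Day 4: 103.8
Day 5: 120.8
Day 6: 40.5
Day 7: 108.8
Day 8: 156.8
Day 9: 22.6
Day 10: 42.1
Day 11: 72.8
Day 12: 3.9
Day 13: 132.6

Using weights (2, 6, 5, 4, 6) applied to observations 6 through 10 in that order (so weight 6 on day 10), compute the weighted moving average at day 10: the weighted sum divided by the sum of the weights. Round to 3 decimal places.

Weighted sum: 2·40.5 + 6·108.8 + 5·156.8 + 4·22.6 + 6·42.1 = 81.0 + 652.8 + 784.0 + 90.4 + 252.6 = 1860.8
Weight total: 2 + 6 + 5 + 4 + 6 = 23
WMA = 1860.8 / 23 = 80.904

80.904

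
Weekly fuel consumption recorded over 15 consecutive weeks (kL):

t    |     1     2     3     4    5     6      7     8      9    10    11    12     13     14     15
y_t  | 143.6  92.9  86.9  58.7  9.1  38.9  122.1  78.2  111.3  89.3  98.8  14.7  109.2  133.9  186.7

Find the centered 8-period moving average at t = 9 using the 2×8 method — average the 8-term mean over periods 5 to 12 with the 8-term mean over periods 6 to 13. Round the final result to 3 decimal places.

76.556

Sum over 5–12: 9.1 + 38.9 + 122.1 + 78.2 + 111.3 + 89.3 + 98.8 + 14.7 = 562.4
Sum over 6–13: 38.9 + 122.1 + 78.2 + 111.3 + 89.3 + 98.8 + 14.7 + 109.2 = 662.5
CMA at t=9 = (562.4 + 662.5) / (2·8) = 1224.9 / 16 = 76.556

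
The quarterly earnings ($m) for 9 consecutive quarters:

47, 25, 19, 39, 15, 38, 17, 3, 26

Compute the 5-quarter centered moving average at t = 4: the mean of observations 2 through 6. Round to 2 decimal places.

27.20

Sum of periods 2–6: 25 + 19 + 39 + 15 + 38 = 136
Divide by 5: 136 / 5 = 27.20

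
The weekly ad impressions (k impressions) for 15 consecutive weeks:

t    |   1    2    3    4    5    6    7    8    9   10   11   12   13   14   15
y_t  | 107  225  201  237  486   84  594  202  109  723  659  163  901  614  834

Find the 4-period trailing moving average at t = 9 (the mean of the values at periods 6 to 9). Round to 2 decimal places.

247.25

Sum of periods 6–9: 84 + 594 + 202 + 109 = 989
Divide by 4: 989 / 4 = 247.25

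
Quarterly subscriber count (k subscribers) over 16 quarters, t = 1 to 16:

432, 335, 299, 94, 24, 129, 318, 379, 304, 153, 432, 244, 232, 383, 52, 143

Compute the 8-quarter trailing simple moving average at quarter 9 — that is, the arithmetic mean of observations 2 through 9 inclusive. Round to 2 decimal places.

235.25

Sum of periods 2–9: 335 + 299 + 94 + 24 + 129 + 318 + 379 + 304 = 1882
Divide by 8: 1882 / 8 = 235.25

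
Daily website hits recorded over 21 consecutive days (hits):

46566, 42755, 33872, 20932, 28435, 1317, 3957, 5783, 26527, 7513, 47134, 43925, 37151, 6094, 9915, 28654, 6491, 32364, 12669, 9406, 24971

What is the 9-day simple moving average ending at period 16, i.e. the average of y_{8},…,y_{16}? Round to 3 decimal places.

23632.889

Sum of periods 8–16: 5783 + 26527 + 7513 + 47134 + 43925 + 37151 + 6094 + 9915 + 28654 = 212696
Divide by 9: 212696 / 9 = 23632.889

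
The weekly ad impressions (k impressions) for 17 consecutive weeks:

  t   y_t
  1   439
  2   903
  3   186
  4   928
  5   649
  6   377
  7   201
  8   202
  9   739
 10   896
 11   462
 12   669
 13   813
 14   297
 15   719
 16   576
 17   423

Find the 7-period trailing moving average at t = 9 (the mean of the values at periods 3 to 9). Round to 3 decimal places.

Sum of periods 3–9: 186 + 928 + 649 + 377 + 201 + 202 + 739 = 3282
Divide by 7: 3282 / 7 = 468.857

468.857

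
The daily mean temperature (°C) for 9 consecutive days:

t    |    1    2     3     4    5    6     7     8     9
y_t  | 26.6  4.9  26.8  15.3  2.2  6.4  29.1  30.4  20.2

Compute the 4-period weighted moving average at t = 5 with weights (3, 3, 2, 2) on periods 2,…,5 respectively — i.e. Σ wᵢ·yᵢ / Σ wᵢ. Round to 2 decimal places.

Weighted sum: 3·4.9 + 3·26.8 + 2·15.3 + 2·2.2 = 14.7 + 80.4 + 30.6 + 4.4 = 130.1
Weight total: 3 + 3 + 2 + 2 = 10
WMA = 130.1 / 10 = 13.01

13.01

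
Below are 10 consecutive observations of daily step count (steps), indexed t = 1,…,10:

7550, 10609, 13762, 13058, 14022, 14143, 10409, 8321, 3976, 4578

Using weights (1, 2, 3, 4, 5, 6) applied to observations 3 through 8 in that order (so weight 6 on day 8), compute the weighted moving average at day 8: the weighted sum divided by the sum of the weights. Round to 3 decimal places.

Weighted sum: 1·13762 + 2·13058 + 3·14022 + 4·14143 + 5·10409 + 6·8321 = 13762 + 26116 + 42066 + 56572 + 52045 + 49926 = 240487
Weight total: 1 + 2 + 3 + 4 + 5 + 6 = 21
WMA = 240487 / 21 = 11451.762

11451.762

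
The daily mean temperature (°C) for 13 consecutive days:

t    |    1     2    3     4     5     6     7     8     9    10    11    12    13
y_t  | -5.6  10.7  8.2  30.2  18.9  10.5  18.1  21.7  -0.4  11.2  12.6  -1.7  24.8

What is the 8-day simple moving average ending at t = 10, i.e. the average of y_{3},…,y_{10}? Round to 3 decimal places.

Sum of periods 3–10: 8.2 + 30.2 + 18.9 + 10.5 + 18.1 + 21.7 + (-0.4) + 11.2 = 118.4
Divide by 8: 118.4 / 8 = 14.800

14.800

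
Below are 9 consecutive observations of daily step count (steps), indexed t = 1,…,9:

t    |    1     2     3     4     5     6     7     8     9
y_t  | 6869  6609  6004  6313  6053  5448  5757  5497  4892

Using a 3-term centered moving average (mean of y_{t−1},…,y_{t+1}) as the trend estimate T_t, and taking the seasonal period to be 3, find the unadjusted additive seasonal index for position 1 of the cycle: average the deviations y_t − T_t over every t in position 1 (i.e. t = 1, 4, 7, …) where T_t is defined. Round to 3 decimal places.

189.667

Season position 1 occurs at t = 4, 7 (where T_t is defined).
t=4: T_4 = 6123.33333; y_4 − T_4 = 6313 − 6123.33333 = 189.66667
t=7: T_7 = 5567.33333; y_7 − T_7 = 5757 − 5567.33333 = 189.66667
Mean deviation: (189.66667 + 189.66667) / 2 = 189.667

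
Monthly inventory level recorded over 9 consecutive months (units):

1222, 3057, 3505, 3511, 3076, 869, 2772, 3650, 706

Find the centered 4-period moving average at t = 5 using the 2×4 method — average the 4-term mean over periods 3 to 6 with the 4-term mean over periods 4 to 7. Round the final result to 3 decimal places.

Sum over 3–6: 3505 + 3511 + 3076 + 869 = 10961
Sum over 4–7: 3511 + 3076 + 869 + 2772 = 10228
CMA at t=5 = (10961 + 10228) / (2·4) = 21189 / 8 = 2648.625

2648.625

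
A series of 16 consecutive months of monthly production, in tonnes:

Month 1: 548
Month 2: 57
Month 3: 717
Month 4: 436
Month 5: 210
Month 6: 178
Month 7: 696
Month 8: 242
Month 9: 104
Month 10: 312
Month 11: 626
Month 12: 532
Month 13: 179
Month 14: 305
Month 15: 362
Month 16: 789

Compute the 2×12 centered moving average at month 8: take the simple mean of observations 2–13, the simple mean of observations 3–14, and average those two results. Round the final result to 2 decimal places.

Sum over 2–13: 57 + 717 + 436 + 210 + 178 + 696 + 242 + 104 + 312 + 626 + 532 + 179 = 4289
Sum over 3–14: 717 + 436 + 210 + 178 + 696 + 242 + 104 + 312 + 626 + 532 + 179 + 305 = 4537
CMA at t=8 = (4289 + 4537) / (2·12) = 8826 / 24 = 367.75

367.75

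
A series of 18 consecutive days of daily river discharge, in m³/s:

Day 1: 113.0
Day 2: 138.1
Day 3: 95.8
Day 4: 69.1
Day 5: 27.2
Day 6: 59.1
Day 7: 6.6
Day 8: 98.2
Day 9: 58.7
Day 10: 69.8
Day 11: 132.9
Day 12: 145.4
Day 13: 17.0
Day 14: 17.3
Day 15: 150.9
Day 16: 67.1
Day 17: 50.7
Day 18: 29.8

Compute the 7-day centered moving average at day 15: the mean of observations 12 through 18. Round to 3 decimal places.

68.314

Sum of periods 12–18: 145.4 + 17.0 + 17.3 + 150.9 + 67.1 + 50.7 + 29.8 = 478.2
Divide by 7: 478.2 / 7 = 68.314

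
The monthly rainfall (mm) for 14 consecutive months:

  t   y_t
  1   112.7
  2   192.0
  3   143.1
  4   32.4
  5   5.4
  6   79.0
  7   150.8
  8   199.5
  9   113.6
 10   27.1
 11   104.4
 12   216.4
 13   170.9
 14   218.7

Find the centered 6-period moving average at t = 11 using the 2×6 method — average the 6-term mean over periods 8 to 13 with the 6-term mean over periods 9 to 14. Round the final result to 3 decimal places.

Sum over 8–13: 199.5 + 113.6 + 27.1 + 104.4 + 216.4 + 170.9 = 831.9
Sum over 9–14: 113.6 + 27.1 + 104.4 + 216.4 + 170.9 + 218.7 = 851.1
CMA at t=11 = (831.9 + 851.1) / (2·6) = 1683.0 / 12 = 140.250

140.250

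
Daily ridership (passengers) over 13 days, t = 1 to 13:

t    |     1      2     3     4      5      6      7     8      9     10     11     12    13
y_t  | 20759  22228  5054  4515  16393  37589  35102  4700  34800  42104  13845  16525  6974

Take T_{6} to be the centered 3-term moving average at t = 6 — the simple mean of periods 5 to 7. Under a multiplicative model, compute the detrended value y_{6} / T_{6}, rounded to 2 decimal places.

Trend T_6 = (16393 + 37589 + 35102) / 3 = 89084/3 = 29694.6667
Ratio to trend: 37589 / 29694.6667 = 1.27

1.27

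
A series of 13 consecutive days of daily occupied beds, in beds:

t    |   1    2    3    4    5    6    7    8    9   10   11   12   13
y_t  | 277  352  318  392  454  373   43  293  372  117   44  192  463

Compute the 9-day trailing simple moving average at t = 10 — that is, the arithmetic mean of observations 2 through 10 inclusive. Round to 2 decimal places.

Sum of periods 2–10: 352 + 318 + 392 + 454 + 373 + 43 + 293 + 372 + 117 = 2714
Divide by 9: 2714 / 9 = 301.56

301.56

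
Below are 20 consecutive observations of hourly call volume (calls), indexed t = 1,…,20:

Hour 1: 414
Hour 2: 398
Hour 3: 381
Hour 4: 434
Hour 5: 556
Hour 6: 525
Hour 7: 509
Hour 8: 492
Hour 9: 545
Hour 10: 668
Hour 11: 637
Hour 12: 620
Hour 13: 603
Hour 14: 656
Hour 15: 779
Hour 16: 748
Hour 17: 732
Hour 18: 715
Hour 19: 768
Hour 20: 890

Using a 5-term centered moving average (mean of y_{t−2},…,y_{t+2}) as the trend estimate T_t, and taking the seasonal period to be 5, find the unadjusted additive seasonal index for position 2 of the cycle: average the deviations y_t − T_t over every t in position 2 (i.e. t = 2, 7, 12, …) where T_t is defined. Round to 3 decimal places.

Season position 2 occurs at t = 7, 12, 17 (where T_t is defined).
t=7: T_7 = 525.40000; y_7 − T_7 = 509 − 525.40000 = -16.40000
t=12: T_12 = 636.80000; y_12 − T_12 = 620 − 636.80000 = -16.80000
t=17: T_17 = 748.40000; y_17 − T_17 = 732 − 748.40000 = -16.40000
Mean deviation: (-16.40000 + -16.80000 + -16.40000) / 3 = -16.533

-16.533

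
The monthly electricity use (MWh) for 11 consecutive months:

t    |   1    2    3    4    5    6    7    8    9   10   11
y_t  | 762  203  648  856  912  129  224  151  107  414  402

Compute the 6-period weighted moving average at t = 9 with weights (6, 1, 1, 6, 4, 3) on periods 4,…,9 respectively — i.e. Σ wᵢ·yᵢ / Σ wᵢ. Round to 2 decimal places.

402.19

Weighted sum: 6·856 + 1·912 + 1·129 + 6·224 + 4·151 + 3·107 = 5136 + 912 + 129 + 1344 + 604 + 321 = 8446
Weight total: 6 + 1 + 1 + 6 + 4 + 3 = 21
WMA = 8446 / 21 = 402.19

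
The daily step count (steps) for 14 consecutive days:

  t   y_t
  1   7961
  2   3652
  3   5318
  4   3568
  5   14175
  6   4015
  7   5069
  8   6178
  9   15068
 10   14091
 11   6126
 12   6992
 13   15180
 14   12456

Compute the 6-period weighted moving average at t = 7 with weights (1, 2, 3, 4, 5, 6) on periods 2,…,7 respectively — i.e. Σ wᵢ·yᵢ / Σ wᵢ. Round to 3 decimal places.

Weighted sum: 1·3652 + 2·5318 + 3·3568 + 4·14175 + 5·4015 + 6·5069 = 3652 + 10636 + 10704 + 56700 + 20075 + 30414 = 132181
Weight total: 1 + 2 + 3 + 4 + 5 + 6 = 21
WMA = 132181 / 21 = 6294.333

6294.333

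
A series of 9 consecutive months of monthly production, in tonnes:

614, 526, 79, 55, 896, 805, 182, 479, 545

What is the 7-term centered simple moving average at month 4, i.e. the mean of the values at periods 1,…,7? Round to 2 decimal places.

Sum of periods 1–7: 614 + 526 + 79 + 55 + 896 + 805 + 182 = 3157
Divide by 7: 3157 / 7 = 451.00

451.00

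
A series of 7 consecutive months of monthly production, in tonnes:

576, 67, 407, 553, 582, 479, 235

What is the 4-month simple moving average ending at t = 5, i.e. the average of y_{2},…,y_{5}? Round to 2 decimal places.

402.25

Sum of periods 2–5: 67 + 407 + 553 + 582 = 1609
Divide by 4: 1609 / 4 = 402.25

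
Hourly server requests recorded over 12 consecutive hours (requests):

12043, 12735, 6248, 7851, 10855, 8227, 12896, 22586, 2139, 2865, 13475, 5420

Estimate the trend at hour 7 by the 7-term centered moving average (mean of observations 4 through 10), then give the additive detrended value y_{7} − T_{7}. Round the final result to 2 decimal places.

Trend T_7 = (7851 + 10855 + 8227 + 12896 + 22586 + 2139 + 2865) / 7 = 67419/7 = 9631.2857
Detrended value: 12896 − 9631.2857 = 3264.71

3264.71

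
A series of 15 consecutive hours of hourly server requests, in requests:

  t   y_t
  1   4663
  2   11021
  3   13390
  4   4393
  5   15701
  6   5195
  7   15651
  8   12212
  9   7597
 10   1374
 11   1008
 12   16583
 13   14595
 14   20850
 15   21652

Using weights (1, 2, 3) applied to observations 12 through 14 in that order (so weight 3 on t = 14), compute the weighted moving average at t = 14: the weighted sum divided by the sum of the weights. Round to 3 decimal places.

18053.833

Weighted sum: 1·16583 + 2·14595 + 3·20850 = 16583 + 29190 + 62550 = 108323
Weight total: 1 + 2 + 3 = 6
WMA = 108323 / 6 = 18053.833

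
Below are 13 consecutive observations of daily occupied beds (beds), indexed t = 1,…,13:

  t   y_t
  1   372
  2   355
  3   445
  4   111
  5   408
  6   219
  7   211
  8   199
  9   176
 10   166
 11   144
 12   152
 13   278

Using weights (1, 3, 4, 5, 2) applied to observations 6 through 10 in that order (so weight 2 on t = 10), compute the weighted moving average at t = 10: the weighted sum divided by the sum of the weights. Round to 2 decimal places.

Weighted sum: 1·219 + 3·211 + 4·199 + 5·176 + 2·166 = 219 + 633 + 796 + 880 + 332 = 2860
Weight total: 1 + 3 + 4 + 5 + 2 = 15
WMA = 2860 / 15 = 190.67

190.67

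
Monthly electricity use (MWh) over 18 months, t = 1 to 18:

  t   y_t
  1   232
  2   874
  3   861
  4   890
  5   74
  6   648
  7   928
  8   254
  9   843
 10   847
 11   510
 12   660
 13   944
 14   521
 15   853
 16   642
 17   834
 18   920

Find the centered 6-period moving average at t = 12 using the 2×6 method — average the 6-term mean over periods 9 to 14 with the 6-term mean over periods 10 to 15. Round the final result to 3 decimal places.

721.667

Sum over 9–14: 843 + 847 + 510 + 660 + 944 + 521 = 4325
Sum over 10–15: 847 + 510 + 660 + 944 + 521 + 853 = 4335
CMA at t=12 = (4325 + 4335) / (2·6) = 8660 / 12 = 721.667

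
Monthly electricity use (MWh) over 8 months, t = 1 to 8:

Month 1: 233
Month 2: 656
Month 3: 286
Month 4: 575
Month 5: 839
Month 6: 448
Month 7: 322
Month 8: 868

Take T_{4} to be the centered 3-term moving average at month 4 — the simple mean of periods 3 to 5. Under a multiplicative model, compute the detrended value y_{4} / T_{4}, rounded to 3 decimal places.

Trend T_4 = (286 + 575 + 839) / 3 = 1700/3 = 566.66667
Ratio to trend: 575 / 566.66667 = 1.015

1.015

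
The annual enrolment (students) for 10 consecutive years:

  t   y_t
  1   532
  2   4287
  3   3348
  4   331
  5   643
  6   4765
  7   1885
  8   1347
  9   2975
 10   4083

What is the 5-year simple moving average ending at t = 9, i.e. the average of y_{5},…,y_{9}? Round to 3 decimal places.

Sum of periods 5–9: 643 + 4765 + 1885 + 1347 + 2975 = 11615
Divide by 5: 11615 / 5 = 2323.000

2323.000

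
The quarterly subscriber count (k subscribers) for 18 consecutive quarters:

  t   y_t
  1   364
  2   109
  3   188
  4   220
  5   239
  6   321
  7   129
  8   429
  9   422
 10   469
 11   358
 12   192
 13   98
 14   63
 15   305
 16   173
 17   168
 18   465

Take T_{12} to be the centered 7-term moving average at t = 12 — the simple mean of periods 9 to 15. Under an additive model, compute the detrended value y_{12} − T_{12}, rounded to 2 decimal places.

Trend T_12 = (422 + 469 + 358 + 192 + 98 + 63 + 305) / 7 = 1907/7 = 272.4286
Detrended value: 192 − 272.4286 = -80.43

-80.43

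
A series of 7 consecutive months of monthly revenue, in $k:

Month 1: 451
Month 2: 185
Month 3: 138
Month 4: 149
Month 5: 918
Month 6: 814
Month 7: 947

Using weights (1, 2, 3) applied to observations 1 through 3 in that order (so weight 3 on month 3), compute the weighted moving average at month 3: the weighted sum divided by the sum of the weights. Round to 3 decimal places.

Weighted sum: 1·451 + 2·185 + 3·138 = 451 + 370 + 414 = 1235
Weight total: 1 + 2 + 3 = 6
WMA = 1235 / 6 = 205.833

205.833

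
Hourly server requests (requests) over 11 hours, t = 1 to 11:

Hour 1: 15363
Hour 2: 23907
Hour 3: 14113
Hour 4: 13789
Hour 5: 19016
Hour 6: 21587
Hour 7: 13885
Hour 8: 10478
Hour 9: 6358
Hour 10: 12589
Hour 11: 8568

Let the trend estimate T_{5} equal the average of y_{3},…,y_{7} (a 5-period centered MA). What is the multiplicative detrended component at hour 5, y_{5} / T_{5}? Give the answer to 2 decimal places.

Trend T_5 = (14113 + 13789 + 19016 + 21587 + 13885) / 5 = 82390/5 = 16478.0000
Ratio to trend: 19016 / 16478.0000 = 1.15

1.15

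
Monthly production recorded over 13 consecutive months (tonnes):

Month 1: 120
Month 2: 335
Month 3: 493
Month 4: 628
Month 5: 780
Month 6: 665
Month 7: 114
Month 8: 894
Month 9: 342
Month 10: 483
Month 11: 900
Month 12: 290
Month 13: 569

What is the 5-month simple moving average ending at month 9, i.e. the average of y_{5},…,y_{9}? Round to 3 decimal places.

559.000

Sum of periods 5–9: 780 + 665 + 114 + 894 + 342 = 2795
Divide by 5: 2795 / 5 = 559.000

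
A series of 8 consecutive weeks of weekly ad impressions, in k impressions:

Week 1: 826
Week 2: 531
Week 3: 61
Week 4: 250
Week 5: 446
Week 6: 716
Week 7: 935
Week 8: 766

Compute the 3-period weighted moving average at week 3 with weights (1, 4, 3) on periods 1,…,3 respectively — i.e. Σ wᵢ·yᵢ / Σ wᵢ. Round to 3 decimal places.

Weighted sum: 1·826 + 4·531 + 3·61 = 826 + 2124 + 183 = 3133
Weight total: 1 + 4 + 3 = 8
WMA = 3133 / 8 = 391.625

391.625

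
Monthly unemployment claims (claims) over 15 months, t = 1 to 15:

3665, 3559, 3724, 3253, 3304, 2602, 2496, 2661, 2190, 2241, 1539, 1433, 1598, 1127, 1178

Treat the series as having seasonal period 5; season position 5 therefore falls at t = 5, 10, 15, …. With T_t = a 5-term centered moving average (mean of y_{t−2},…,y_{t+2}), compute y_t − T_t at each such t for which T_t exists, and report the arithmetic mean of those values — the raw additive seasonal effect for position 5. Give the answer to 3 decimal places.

228.200

Season position 5 occurs at t = 5, 10 (where T_t is defined).
t=5: T_5 = 3075.80000; y_5 − T_5 = 3304 − 3075.80000 = 228.20000
t=10: T_10 = 2012.80000; y_10 − T_10 = 2241 − 2012.80000 = 228.20000
Mean deviation: (228.20000 + 228.20000) / 2 = 228.200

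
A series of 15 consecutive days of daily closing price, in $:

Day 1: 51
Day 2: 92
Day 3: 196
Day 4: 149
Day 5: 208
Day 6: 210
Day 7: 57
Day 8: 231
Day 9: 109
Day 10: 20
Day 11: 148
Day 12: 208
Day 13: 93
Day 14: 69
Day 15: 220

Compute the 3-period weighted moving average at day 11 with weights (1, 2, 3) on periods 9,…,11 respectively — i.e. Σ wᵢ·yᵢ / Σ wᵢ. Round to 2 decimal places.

98.83

Weighted sum: 1·109 + 2·20 + 3·148 = 109 + 40 + 444 = 593
Weight total: 1 + 2 + 3 = 6
WMA = 593 / 6 = 98.83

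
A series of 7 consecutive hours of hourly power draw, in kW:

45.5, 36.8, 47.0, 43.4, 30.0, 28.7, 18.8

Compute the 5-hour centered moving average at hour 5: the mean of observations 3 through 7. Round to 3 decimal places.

Sum of periods 3–7: 47.0 + 43.4 + 30.0 + 28.7 + 18.8 = 167.9
Divide by 5: 167.9 / 5 = 33.580

33.580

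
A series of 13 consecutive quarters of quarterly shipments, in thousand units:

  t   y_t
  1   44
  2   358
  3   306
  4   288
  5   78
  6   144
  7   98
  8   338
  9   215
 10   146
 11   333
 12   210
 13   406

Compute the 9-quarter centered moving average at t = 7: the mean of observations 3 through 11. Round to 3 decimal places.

Sum of periods 3–11: 306 + 288 + 78 + 144 + 98 + 338 + 215 + 146 + 333 = 1946
Divide by 9: 1946 / 9 = 216.222

216.222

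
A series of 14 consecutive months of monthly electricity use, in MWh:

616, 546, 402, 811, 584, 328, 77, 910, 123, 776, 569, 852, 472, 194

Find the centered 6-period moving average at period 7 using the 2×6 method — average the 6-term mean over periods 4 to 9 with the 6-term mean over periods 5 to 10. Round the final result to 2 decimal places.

469.25

Sum over 4–9: 811 + 584 + 328 + 77 + 910 + 123 = 2833
Sum over 5–10: 584 + 328 + 77 + 910 + 123 + 776 = 2798
CMA at t=7 = (2833 + 2798) / (2·6) = 5631 / 12 = 469.25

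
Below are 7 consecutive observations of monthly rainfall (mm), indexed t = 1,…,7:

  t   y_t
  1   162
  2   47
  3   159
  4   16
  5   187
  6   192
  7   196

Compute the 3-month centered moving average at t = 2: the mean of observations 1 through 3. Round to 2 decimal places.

Sum of periods 1–3: 162 + 47 + 159 = 368
Divide by 3: 368 / 3 = 122.67

122.67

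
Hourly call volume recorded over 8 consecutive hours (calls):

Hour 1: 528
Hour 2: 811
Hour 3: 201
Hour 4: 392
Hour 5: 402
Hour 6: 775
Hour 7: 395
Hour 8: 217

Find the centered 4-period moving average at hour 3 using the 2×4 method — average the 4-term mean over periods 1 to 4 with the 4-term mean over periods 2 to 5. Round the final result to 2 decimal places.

467.25

Sum over 1–4: 528 + 811 + 201 + 392 = 1932
Sum over 2–5: 811 + 201 + 392 + 402 = 1806
CMA at t=3 = (1932 + 1806) / (2·4) = 3738 / 8 = 467.25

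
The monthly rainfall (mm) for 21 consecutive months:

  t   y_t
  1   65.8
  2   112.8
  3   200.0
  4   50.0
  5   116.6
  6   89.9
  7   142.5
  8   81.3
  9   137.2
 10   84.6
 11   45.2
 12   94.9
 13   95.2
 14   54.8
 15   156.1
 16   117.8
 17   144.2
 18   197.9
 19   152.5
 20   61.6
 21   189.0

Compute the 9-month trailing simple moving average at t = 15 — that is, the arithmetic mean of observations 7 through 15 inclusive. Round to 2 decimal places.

99.09

Sum of periods 7–15: 142.5 + 81.3 + 137.2 + 84.6 + 45.2 + 94.9 + 95.2 + 54.8 + 156.1 = 891.8
Divide by 9: 891.8 / 9 = 99.09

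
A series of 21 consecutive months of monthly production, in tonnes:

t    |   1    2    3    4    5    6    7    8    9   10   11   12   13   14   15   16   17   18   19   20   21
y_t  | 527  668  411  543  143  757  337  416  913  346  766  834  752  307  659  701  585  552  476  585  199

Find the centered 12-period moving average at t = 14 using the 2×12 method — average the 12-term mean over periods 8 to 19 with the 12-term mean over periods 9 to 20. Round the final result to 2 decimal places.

Sum over 8–19: 416 + 913 + 346 + 766 + 834 + 752 + 307 + 659 + 701 + 585 + 552 + 476 = 7307
Sum over 9–20: 913 + 346 + 766 + 834 + 752 + 307 + 659 + 701 + 585 + 552 + 476 + 585 = 7476
CMA at t=14 = (7307 + 7476) / (2·12) = 14783 / 24 = 615.96

615.96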